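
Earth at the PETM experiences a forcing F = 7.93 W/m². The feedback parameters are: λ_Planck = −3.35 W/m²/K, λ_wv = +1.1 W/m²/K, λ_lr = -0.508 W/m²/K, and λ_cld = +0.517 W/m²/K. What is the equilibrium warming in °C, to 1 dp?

3.5 °C

Net feedback parameter λ = (−3.35) + (+1.1) + (-0.508) + (+0.517) = -2.241 W/m²/K.
ΔT = −F/λ = −7.93/(-2.241) = 3.5 °C.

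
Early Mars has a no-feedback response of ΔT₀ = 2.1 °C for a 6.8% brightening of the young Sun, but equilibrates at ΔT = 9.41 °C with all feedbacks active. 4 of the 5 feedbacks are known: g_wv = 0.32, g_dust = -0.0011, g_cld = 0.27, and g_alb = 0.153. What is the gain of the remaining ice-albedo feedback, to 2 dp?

0.03

Amplification A = ΔT/ΔT₀ = 9.41/2.1 = 4.481.
Total gain g = 1 − 1/A = 1 − 1/4.481 = 0.7768.
Known gains sum to 0.32 − 0.0011 + 0.27 + 0.153 = 0.7419.
g_ice = 0.7768 − 0.7419 = 0.03.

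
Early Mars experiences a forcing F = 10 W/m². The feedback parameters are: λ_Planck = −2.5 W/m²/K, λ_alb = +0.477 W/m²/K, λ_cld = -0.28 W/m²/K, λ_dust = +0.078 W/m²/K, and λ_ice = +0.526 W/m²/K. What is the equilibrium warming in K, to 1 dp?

Net feedback parameter λ = (−2.5) + (+0.477) + (-0.28) + (+0.078) + (+0.526) = -1.699 W/m²/K.
ΔT = −F/λ = −10/(-1.699) = 5.9 K.

5.9 K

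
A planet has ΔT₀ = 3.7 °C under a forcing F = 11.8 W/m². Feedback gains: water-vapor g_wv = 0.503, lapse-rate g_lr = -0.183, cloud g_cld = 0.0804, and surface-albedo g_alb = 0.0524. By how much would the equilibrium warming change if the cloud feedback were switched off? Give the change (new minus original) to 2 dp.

Original: g = 0.4528, ΔT = 3.7/(1−0.4528) = 6.7617 °C.
Without cloud: g' = 0.3724, ΔT' = 3.7/(1−0.3724) = 5.8955 °C.
Change = 5.8955 − 6.7617 = -0.87 °C.

-0.87 °C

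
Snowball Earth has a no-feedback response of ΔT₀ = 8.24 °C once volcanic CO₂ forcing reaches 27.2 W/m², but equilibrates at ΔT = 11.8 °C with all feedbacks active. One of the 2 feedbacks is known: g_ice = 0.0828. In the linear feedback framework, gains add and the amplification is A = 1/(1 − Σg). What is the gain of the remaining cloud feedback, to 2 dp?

Amplification A = ΔT/ΔT₀ = 11.8/8.24 = 1.432.
Total gain g = 1 − 1/A = 1 − 1/1.432 = 0.3017.
The known gain is 0.0828.
g_cld = 0.3017 − 0.0828 = 0.22.

0.22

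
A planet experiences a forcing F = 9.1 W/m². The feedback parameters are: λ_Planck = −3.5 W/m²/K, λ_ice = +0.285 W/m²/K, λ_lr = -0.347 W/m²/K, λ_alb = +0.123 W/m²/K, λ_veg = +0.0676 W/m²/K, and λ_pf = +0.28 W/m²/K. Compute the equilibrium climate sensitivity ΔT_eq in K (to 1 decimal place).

Net feedback parameter λ = (−3.5) + (+0.285) + (-0.347) + (+0.123) + (+0.0676) + (+0.28) = -3.0914 W/m²/K.
ΔT = −F/λ = −9.1/(-3.0914) = 2.9 K.

2.9 K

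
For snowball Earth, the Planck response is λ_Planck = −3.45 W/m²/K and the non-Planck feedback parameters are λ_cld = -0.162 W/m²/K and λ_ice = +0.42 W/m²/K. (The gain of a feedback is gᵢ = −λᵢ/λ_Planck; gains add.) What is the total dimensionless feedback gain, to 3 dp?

0.075

Convert to gains: g_cld = -0.162/3.45 = -0.04696; g_ice = 0.42/3.45 = 0.1217.
Total gain g = 0.07474.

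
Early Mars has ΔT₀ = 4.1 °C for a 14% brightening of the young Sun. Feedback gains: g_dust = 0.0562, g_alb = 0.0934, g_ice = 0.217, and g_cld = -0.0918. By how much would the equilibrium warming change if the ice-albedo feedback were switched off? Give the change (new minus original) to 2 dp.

Original: g = 0.2748, ΔT = 4.1/(1−0.2748) = 5.6536 °C.
Without ice-albedo: g' = 0.0578, ΔT' = 4.1/(1−0.0578) = 4.3515 °C.
Change = 4.3515 − 5.6536 = -1.30 °C.

-1.30 °C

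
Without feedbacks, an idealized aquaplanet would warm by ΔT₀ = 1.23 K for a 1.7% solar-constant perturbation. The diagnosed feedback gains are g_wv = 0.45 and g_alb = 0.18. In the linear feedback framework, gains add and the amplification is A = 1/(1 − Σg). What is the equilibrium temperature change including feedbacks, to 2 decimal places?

Total gain g = 0.45 + 0.18 = 0.63.
Amplification A = 1/(1 − 0.63) = 2.703.
ΔT = 1.23 × 2.703 = 3.32 K.

3.32 K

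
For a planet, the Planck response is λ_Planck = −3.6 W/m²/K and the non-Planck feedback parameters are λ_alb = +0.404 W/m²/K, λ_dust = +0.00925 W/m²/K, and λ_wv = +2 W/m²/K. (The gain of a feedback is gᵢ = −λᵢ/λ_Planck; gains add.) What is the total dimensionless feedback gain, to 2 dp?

0.67

Convert to gains: g_alb = 0.404/3.6 = 0.1122; g_dust = 0.00925/3.6 = 0.002569; g_wv = 2/3.6 = 0.5556.
Total gain g = 0.670369.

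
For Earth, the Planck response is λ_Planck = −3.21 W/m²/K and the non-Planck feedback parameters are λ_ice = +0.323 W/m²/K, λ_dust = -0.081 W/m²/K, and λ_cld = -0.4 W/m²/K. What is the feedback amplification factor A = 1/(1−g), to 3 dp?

Convert to gains: g_ice = 0.323/3.21 = 0.1006; g_dust = -0.081/3.21 = -0.02523; g_cld = -0.4/3.21 = -0.1246.
Total gain g = -0.04923.
A = 1/(1 + 0.04923) = 0.953.

0.953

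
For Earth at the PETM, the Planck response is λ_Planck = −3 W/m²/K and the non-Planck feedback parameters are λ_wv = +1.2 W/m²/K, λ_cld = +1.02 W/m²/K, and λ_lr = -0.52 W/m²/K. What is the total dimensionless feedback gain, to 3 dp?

0.567

Convert to gains: g_wv = 1.2/3 = 0.4; g_cld = 1.02/3 = 0.34; g_lr = -0.52/3 = -0.1733.
Total gain g = 0.5667.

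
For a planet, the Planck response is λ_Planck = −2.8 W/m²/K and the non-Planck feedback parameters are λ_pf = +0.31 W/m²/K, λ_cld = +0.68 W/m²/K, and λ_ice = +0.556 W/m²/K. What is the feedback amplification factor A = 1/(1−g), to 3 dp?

Convert to gains: g_pf = 0.31/2.8 = 0.1107; g_cld = 0.68/2.8 = 0.2429; g_ice = 0.556/2.8 = 0.1986.
Total gain g = 0.5522.
A = 1/(1 − 0.5522) = 2.233.

2.233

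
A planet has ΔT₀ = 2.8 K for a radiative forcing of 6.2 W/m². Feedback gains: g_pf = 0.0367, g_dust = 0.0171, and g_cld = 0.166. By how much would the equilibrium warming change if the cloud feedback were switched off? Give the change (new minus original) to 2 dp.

-0.63 K

Original: g = 0.2198, ΔT = 2.8/(1−0.2198) = 3.5888 K.
Without cloud: g' = 0.0538, ΔT' = 2.8/(1−0.0538) = 2.9592 K.
Change = 2.9592 − 3.5888 = -0.63 K.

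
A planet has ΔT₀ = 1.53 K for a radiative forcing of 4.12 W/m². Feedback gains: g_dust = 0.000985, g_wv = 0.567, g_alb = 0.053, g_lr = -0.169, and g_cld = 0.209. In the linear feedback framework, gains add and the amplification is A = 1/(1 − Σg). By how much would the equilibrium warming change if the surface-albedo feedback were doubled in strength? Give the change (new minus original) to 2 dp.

0.84 K

Original: g = 0.660985, ΔT = 1.53/(1−0.660985) = 4.5131 K.
With doubled surface-albedo: g' = 0.713985, ΔT' = 1.53/(1−0.713985) = 5.3494 K.
Change = 5.3494 − 4.5131 = 0.84 K.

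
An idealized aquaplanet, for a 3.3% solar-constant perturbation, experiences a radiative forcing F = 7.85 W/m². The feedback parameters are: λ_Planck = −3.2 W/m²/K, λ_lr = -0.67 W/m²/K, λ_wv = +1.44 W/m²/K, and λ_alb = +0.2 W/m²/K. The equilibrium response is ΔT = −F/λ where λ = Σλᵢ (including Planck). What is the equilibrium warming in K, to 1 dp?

Net feedback parameter λ = (−3.2) + (-0.67) + (+1.44) + (+0.2) = -2.23 W/m²/K.
ΔT = −F/λ = −7.85/(-2.23) = 3.5 K.

3.5 K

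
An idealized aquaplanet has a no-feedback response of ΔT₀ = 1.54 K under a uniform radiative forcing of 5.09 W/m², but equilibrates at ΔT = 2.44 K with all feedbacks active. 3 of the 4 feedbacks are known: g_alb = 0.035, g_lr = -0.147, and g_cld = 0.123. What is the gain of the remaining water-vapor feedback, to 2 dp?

Amplification A = ΔT/ΔT₀ = 2.44/1.54 = 1.584.
Total gain g = 1 − 1/A = 1 − 1/1.584 = 0.3687.
Known gains sum to 0.035 − 0.147 + 0.123 = 0.011.
g_wv = 0.3687 − 0.011 = 0.36.

0.36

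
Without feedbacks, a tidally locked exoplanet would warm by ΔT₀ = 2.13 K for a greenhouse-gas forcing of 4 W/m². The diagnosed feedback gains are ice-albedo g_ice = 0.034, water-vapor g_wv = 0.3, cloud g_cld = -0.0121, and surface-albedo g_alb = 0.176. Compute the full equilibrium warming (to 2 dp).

Total gain g = 0.034 + 0.3 − 0.0121 + 0.176 = 0.4979.
Amplification A = 1/(1 − 0.4979) = 1.992.
ΔT = 2.13 × 1.992 = 4.24 K.

4.24 K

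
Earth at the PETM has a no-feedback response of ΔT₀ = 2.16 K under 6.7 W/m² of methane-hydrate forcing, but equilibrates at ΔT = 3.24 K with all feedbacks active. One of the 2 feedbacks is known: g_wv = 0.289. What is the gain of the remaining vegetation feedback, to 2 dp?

Amplification A = ΔT/ΔT₀ = 3.24/2.16 = 1.5.
Total gain g = 1 − 1/A = 1 − 1/1.5 = 0.3333.
The known gain is 0.289.
g_veg = 0.3333 − 0.289 = 0.04.

0.04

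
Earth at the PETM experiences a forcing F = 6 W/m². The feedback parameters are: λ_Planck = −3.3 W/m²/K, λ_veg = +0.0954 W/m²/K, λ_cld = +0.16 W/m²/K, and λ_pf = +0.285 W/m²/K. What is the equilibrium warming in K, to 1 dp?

Net feedback parameter λ = (−3.3) + (+0.0954) + (+0.16) + (+0.285) = -2.7596 W/m²/K.
ΔT = −F/λ = −6/(-2.7596) = 2.2 K.

2.2 K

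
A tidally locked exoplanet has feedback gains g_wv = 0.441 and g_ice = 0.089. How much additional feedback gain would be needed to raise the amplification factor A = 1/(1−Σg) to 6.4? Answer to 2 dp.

0.31

Current total gain = 0.53.
Target gain for A = 6.4: g* = 1 − 1/6.4 = 0.8438.
Additional gain needed = 0.8438 − 0.53 = 0.31.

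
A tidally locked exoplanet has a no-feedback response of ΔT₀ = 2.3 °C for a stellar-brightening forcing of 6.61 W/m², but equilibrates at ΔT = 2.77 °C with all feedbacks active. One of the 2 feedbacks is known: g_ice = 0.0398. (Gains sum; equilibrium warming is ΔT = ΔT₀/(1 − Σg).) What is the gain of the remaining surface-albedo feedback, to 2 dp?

0.13

Amplification A = ΔT/ΔT₀ = 2.77/2.3 = 1.204.
Total gain g = 1 − 1/A = 1 − 1/1.204 = 0.1694.
The known gain is 0.0398.
g_alb = 0.1694 − 0.0398 = 0.13.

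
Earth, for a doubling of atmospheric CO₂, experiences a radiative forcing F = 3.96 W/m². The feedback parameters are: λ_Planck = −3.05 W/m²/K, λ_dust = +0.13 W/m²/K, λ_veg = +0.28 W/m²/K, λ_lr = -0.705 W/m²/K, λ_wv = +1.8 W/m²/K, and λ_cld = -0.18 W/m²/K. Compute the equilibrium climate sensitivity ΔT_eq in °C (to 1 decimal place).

2.3 °C

Net feedback parameter λ = (−3.05) + (+0.13) + (+0.28) + (-0.705) + (+1.8) + (-0.18) = -1.725 W/m²/K.
ΔT = −F/λ = −3.96/(-1.725) = 2.3 °C.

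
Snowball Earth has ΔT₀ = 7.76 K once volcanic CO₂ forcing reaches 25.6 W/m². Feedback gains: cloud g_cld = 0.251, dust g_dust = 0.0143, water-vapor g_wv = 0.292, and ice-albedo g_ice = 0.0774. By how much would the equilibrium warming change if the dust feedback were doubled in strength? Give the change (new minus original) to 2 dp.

Original: g = 0.6347, ΔT = 7.76/(1−0.6347) = 21.2428 K.
With doubled dust: g' = 0.649, ΔT' = 7.76/(1−0.649) = 22.1083 K.
Change = 22.1083 − 21.2428 = 0.87 K.

0.87 K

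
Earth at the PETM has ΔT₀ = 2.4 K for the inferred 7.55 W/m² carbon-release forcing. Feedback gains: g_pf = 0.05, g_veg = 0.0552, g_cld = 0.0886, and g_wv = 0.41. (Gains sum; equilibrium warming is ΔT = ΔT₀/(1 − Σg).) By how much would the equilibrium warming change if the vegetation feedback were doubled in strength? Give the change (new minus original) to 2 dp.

Original: g = 0.6038, ΔT = 2.4/(1−0.6038) = 6.0575 K.
With doubled vegetation: g' = 0.659, ΔT' = 2.4/(1−0.659) = 7.0381 K.
Change = 7.0381 − 6.0575 = 0.98 K.

0.98 K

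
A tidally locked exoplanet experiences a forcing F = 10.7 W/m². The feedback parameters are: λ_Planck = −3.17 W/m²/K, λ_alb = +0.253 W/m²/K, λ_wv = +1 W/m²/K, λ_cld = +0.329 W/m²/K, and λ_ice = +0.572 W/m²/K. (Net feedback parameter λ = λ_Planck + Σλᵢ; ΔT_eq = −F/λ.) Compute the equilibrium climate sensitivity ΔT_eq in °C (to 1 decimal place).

10.5 °C

Net feedback parameter λ = (−3.17) + (+0.253) + (+1) + (+0.329) + (+0.572) = -1.016 W/m²/K.
ΔT = −F/λ = −10.7/(-1.016) = 10.5 °C.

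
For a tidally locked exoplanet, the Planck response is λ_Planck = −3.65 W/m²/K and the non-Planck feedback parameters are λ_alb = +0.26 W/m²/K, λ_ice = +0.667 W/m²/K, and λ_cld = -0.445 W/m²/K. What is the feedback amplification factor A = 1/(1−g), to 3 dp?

Convert to gains: g_alb = 0.26/3.65 = 0.07123; g_ice = 0.667/3.65 = 0.1827; g_cld = -0.445/3.65 = -0.1219.
Total gain g = 0.13203.
A = 1/(1 − 0.13203) = 1.152.

1.152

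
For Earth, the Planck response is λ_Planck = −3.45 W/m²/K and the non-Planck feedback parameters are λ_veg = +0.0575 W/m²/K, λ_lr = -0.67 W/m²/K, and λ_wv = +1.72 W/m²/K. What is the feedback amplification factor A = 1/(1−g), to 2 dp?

1.47

Convert to gains: g_veg = 0.0575/3.45 = 0.01667; g_lr = -0.67/3.45 = -0.1942; g_wv = 1.72/3.45 = 0.4986.
Total gain g = 0.32107.
A = 1/(1 − 0.32107) = 1.47.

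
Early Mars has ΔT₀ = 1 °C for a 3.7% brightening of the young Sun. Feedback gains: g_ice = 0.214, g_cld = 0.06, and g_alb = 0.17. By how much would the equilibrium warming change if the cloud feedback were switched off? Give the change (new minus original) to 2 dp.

Original: g = 0.444, ΔT = 1/(1−0.444) = 1.7986 °C.
Without cloud: g' = 0.384, ΔT' = 1/(1−0.384) = 1.6234 °C.
Change = 1.6234 − 1.7986 = -0.18 °C.

-0.18 °C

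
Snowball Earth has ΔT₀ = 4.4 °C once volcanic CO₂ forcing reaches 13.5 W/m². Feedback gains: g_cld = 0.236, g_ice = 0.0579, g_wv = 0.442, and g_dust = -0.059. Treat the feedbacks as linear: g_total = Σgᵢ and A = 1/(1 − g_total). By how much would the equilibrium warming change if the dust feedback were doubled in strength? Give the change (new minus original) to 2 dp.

Original: g = 0.6769, ΔT = 4.4/(1−0.6769) = 13.6181 °C.
With doubled dust: g' = 0.6179, ΔT' = 4.4/(1−0.6179) = 11.5153 °C.
Change = 11.5153 − 13.6181 = -2.10 °C.

-2.10 °C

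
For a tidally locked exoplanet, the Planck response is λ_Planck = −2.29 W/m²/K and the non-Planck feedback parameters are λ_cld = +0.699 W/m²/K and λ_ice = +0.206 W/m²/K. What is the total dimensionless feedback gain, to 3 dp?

Convert to gains: g_cld = 0.699/2.29 = 0.3052; g_ice = 0.206/2.29 = 0.08996.
Total gain g = 0.39516.

0.395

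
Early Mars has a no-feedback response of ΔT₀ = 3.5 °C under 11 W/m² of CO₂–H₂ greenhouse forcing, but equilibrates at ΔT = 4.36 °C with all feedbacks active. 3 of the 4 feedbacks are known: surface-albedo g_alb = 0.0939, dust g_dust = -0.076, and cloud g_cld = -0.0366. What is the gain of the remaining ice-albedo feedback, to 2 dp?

0.22

Amplification A = ΔT/ΔT₀ = 4.36/3.5 = 1.246.
Total gain g = 1 − 1/A = 1 − 1/1.246 = 0.1974.
Known gains sum to 0.0939 − 0.076 − 0.0366 = -0.0187.
g_ice = 0.1974 + 0.0187 = 0.22.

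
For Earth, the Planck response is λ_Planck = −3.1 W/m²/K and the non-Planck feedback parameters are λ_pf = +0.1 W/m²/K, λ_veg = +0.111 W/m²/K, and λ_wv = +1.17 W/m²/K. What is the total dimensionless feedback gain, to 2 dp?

Convert to gains: g_pf = 0.1/3.1 = 0.03226; g_veg = 0.111/3.1 = 0.03581; g_wv = 1.17/3.1 = 0.3774.
Total gain g = 0.44547.

0.45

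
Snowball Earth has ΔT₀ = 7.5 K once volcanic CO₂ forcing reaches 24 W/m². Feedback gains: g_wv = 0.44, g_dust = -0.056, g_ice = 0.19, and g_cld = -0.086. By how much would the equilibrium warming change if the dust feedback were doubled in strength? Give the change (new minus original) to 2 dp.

-1.44 K

Original: g = 0.488, ΔT = 7.5/(1−0.488) = 14.6484 K.
With doubled dust: g' = 0.432, ΔT' = 7.5/(1−0.432) = 13.2042 K.
Change = 13.2042 − 14.6484 = -1.44 K.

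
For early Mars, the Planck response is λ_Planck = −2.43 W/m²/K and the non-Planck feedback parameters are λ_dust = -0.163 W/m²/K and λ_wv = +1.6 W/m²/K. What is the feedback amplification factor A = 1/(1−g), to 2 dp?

Convert to gains: g_dust = -0.163/2.43 = -0.06708; g_wv = 1.6/2.43 = 0.6584.
Total gain g = 0.59132.
A = 1/(1 − 0.59132) = 2.45.

2.45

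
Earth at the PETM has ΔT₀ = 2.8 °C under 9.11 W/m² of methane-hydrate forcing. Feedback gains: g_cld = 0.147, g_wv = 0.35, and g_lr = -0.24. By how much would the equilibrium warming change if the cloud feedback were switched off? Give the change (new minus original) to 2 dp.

-0.62 °C

Original: g = 0.257, ΔT = 2.8/(1−0.257) = 3.7685 °C.
Without cloud: g' = 0.11, ΔT' = 2.8/(1−0.11) = 3.1461 °C.
Change = 3.1461 − 3.7685 = -0.62 °C.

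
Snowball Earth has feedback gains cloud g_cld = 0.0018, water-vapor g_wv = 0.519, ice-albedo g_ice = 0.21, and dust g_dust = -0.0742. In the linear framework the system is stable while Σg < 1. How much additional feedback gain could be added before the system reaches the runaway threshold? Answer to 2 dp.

Current total gain = 0.0018 + 0.519 + 0.21 − 0.0742 = 0.6566.
Margin to runaway = 1 − 0.6566 = 0.34.

0.34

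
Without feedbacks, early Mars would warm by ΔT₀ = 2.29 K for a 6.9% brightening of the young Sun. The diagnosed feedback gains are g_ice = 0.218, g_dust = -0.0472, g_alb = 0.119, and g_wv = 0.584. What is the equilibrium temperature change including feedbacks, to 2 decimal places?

Total gain g = 0.218 − 0.0472 + 0.119 + 0.584 = 0.8738.
Amplification A = 1/(1 − 0.8738) = 7.924.
ΔT = 2.29 × 7.924 = 18.15 K.

18.15 K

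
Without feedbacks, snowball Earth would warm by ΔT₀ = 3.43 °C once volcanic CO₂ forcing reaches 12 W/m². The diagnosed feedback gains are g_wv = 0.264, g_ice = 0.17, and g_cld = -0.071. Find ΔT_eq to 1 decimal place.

5.4 °C

Total gain g = 0.264 + 0.17 − 0.071 = 0.363.
Amplification A = 1/(1 − 0.363) = 1.57.
ΔT = 3.43 × 1.57 = 5.4 °C.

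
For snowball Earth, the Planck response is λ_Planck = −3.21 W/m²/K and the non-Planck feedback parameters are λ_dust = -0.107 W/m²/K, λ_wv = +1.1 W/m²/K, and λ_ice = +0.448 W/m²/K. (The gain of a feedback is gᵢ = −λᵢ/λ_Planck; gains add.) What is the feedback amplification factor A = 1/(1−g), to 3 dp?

Convert to gains: g_dust = -0.107/3.21 = -0.03333; g_wv = 1.1/3.21 = 0.3427; g_ice = 0.448/3.21 = 0.1396.
Total gain g = 0.44897.
A = 1/(1 − 0.44897) = 1.815.

1.815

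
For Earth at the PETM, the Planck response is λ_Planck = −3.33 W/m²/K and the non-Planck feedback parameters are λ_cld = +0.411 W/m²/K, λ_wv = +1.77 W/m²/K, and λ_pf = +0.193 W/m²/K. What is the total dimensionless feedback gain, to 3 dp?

Convert to gains: g_cld = 0.411/3.33 = 0.1234; g_wv = 1.77/3.33 = 0.5315; g_pf = 0.193/3.33 = 0.05796.
Total gain g = 0.71286.

0.713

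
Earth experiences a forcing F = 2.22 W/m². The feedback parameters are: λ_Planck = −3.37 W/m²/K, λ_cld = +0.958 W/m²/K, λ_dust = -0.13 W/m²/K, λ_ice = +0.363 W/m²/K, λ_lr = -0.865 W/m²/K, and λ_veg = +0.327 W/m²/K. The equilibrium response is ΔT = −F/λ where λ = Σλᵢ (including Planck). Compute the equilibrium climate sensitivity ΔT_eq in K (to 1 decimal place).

0.8 K

Net feedback parameter λ = (−3.37) + (+0.958) + (-0.13) + (+0.363) + (-0.865) + (+0.327) = -2.717 W/m²/K.
ΔT = −F/λ = −2.22/(-2.717) = 0.8 K.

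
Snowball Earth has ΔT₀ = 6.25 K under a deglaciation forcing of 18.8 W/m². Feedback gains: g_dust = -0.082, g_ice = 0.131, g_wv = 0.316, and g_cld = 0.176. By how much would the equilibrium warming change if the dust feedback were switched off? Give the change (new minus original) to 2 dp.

2.96 K

Original: g = 0.541, ΔT = 6.25/(1−0.541) = 13.6166 K.
Without dust: g' = 0.623, ΔT' = 6.25/(1−0.623) = 16.5782 K.
Change = 16.5782 − 13.6166 = 2.96 K.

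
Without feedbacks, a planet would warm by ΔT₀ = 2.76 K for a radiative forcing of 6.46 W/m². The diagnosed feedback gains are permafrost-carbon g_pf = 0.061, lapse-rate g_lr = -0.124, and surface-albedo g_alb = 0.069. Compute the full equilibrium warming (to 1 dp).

Total gain g = 0.061 − 0.124 + 0.069 = 0.006.
Amplification A = 1/(1 − 0.006) = 1.006.
ΔT = 2.76 × 1.006 = 2.8 K.

2.8 K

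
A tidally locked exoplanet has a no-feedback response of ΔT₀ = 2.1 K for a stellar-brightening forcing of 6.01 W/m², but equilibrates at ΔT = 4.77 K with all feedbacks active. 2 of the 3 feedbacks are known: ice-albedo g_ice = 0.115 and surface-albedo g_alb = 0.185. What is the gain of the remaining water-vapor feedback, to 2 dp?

0.26

Amplification A = ΔT/ΔT₀ = 4.77/2.1 = 2.271.
Total gain g = 1 − 1/A = 1 − 1/2.271 = 0.5597.
Known gains sum to 0.115 + 0.185 = 0.3.
g_wv = 0.5597 − 0.3 = 0.26.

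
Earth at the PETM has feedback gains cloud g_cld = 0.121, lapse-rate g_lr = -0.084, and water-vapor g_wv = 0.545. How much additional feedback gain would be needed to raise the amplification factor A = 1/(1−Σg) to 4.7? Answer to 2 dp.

0.21

Current total gain = 0.582.
Target gain for A = 4.7: g* = 1 − 1/4.7 = 0.7872.
Additional gain needed = 0.7872 − 0.582 = 0.21.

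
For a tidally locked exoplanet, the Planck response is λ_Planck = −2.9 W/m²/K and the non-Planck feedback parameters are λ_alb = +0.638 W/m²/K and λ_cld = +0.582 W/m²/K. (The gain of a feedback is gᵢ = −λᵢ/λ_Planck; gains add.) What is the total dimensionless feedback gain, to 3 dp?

0.421

Convert to gains: g_alb = 0.638/2.9 = 0.22; g_cld = 0.582/2.9 = 0.2007.
Total gain g = 0.4207.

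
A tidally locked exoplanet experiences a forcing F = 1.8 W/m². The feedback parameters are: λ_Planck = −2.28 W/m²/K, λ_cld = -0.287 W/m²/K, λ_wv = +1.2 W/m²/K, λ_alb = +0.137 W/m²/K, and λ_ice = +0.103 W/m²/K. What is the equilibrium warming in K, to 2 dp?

Net feedback parameter λ = (−2.28) + (-0.287) + (+1.2) + (+0.137) + (+0.103) = -1.127 W/m²/K.
ΔT = −F/λ = −1.8/(-1.127) = 1.60 K.

1.60 K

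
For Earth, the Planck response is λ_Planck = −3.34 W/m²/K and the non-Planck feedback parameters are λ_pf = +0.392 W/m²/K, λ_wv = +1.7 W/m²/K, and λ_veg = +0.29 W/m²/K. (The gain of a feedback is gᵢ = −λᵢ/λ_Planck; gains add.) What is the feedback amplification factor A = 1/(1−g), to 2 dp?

3.49

Convert to gains: g_pf = 0.392/3.34 = 0.1174; g_wv = 1.7/3.34 = 0.509; g_veg = 0.29/3.34 = 0.08683.
Total gain g = 0.71323.
A = 1/(1 − 0.71323) = 3.49.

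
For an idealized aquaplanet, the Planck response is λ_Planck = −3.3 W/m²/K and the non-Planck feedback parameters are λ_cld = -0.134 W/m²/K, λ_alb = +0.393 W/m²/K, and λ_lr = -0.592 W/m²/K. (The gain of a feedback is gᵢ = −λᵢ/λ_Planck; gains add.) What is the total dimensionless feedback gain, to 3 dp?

-0.101

Convert to gains: g_cld = -0.134/3.3 = -0.04061; g_alb = 0.393/3.3 = 0.1191; g_lr = -0.592/3.3 = -0.1794.
Total gain g = -0.10091.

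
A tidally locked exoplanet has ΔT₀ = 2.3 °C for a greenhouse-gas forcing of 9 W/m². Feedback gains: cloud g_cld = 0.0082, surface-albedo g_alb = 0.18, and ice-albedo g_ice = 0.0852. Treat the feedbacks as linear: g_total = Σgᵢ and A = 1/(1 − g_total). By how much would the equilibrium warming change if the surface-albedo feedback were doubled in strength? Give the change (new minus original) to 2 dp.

Original: g = 0.2734, ΔT = 2.3/(1−0.2734) = 3.1654 °C.
With doubled surface-albedo: g' = 0.4534, ΔT' = 2.3/(1−0.4534) = 4.2078 °C.
Change = 4.2078 − 3.1654 = 1.04 °C.

1.04 °C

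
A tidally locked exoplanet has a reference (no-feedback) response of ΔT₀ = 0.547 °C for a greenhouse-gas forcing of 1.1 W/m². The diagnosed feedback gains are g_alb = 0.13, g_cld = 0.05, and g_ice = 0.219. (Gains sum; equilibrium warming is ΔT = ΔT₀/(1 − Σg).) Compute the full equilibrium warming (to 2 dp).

0.91 °C

Total gain g = 0.13 + 0.05 + 0.219 = 0.399.
Amplification A = 1/(1 − 0.399) = 1.664.
ΔT = 0.547 × 1.664 = 0.91 °C.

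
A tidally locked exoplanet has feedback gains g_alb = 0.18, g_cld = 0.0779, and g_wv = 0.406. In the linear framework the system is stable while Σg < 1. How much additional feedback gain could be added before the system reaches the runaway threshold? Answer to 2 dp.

0.34

Current total gain = 0.18 + 0.0779 + 0.406 = 0.6639.
Margin to runaway = 1 − 0.6639 = 0.34.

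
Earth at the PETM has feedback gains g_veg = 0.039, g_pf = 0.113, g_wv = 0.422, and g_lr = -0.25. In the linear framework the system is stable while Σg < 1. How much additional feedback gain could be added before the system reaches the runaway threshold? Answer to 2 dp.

Current total gain = 0.039 + 0.113 + 0.422 − 0.25 = 0.324.
Margin to runaway = 1 − 0.324 = 0.68.

0.68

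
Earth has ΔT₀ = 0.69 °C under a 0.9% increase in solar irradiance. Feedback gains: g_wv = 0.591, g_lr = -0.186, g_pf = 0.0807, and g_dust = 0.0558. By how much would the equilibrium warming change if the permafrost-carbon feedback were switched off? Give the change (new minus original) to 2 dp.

Original: g = 0.5415, ΔT = 0.69/(1−0.5415) = 1.5049 °C.
Without permafrost-carbon: g' = 0.4608, ΔT' = 0.69/(1−0.4608) = 1.2797 °C.
Change = 1.2797 − 1.5049 = -0.23 °C.

-0.23 °C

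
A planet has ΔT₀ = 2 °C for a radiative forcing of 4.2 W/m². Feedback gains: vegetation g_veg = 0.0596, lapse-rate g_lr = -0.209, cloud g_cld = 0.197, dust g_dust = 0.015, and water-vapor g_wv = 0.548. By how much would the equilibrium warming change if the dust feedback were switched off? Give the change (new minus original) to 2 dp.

-0.19 °C

Original: g = 0.6106, ΔT = 2/(1−0.6106) = 5.1361 °C.
Without dust: g' = 0.5956, ΔT' = 2/(1−0.5956) = 4.9456 °C.
Change = 4.9456 − 5.1361 = -0.19 °C.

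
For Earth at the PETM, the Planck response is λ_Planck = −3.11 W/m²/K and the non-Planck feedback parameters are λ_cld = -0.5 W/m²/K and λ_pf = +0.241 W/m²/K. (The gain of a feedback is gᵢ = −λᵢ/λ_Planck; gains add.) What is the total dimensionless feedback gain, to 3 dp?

Convert to gains: g_cld = -0.5/3.11 = -0.1608; g_pf = 0.241/3.11 = 0.07749.
Total gain g = -0.08331.

-0.083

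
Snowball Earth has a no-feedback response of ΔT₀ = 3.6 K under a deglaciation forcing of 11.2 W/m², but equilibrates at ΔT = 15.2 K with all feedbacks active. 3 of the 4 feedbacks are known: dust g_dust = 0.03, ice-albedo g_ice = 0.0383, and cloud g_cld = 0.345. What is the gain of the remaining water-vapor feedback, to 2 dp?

0.35

Amplification A = ΔT/ΔT₀ = 15.2/3.6 = 4.222.
Total gain g = 1 − 1/A = 1 − 1/4.222 = 0.7631.
Known gains sum to 0.03 + 0.0383 + 0.345 = 0.4133.
g_wv = 0.7631 − 0.4133 = 0.35.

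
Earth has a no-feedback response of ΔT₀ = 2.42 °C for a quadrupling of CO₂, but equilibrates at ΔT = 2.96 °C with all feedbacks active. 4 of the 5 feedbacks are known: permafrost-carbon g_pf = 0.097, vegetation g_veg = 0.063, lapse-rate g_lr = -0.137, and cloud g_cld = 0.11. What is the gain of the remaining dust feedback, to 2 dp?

Amplification A = ΔT/ΔT₀ = 2.96/2.42 = 1.223.
Total gain g = 1 − 1/A = 1 − 1/1.223 = 0.1823.
Known gains sum to 0.097 + 0.063 − 0.137 + 0.11 = 0.133.
g_dust = 0.1823 − 0.133 = 0.05.

0.05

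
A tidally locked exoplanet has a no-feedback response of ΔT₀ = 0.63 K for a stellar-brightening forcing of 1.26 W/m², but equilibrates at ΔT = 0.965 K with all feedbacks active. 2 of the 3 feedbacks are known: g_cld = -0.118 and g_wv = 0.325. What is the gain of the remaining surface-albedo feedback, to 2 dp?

0.14

Amplification A = ΔT/ΔT₀ = 0.965/0.63 = 1.532.
Total gain g = 1 − 1/A = 1 − 1/1.532 = 0.3473.
Known gains sum to -0.118 + 0.325 = 0.207.
g_alb = 0.3473 − 0.207 = 0.14.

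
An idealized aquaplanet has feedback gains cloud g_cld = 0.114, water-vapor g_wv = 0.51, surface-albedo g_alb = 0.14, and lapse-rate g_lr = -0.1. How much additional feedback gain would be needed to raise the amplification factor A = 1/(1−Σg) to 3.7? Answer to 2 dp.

Current total gain = 0.664.
Target gain for A = 3.7: g* = 1 − 1/3.7 = 0.7297.
Additional gain needed = 0.7297 − 0.664 = 0.07.

0.07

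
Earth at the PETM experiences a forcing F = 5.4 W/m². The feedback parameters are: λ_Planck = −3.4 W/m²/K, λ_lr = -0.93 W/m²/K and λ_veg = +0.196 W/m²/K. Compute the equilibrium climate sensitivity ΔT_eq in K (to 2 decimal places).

1.31 K

Net feedback parameter λ = (−3.4) + (-0.93) + (+0.196) = -4.134 W/m²/K.
ΔT = −F/λ = −5.4/(-4.134) = 1.31 K.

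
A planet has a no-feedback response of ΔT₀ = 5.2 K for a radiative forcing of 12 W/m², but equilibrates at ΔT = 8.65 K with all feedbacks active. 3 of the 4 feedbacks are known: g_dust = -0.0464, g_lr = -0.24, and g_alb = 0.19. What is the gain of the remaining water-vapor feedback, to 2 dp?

0.50

Amplification A = ΔT/ΔT₀ = 8.65/5.2 = 1.663.
Total gain g = 1 − 1/A = 1 − 1/1.663 = 0.3987.
Known gains sum to -0.0464 − 0.24 + 0.19 = -0.0964.
g_wv = 0.3987 + 0.0964 = 0.50.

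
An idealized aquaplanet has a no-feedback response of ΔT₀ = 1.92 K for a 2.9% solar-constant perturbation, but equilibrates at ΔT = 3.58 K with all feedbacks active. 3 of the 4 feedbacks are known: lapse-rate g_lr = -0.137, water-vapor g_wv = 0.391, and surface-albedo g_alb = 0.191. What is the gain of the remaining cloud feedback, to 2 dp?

0.02

Amplification A = ΔT/ΔT₀ = 3.58/1.92 = 1.865.
Total gain g = 1 − 1/A = 1 − 1/1.865 = 0.4638.
Known gains sum to -0.137 + 0.391 + 0.191 = 0.445.
g_cld = 0.4638 − 0.445 = 0.02.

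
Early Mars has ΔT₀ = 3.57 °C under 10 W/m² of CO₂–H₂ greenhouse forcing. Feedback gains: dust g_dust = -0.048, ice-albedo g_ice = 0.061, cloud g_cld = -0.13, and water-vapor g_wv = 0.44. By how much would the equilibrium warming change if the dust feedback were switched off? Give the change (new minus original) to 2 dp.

Original: g = 0.323, ΔT = 3.57/(1−0.323) = 5.2733 °C.
Without dust: g' = 0.371, ΔT' = 3.57/(1−0.371) = 5.6757 °C.
Change = 5.6757 − 5.2733 = 0.40 °C.

0.40 °C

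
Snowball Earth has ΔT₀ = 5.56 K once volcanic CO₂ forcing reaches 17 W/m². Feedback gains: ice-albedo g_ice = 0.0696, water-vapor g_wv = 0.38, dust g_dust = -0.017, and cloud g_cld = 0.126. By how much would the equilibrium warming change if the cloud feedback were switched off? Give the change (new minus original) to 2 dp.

-2.80 K

Original: g = 0.5586, ΔT = 5.56/(1−0.5586) = 12.5963 K.
Without cloud: g' = 0.4326, ΔT' = 5.56/(1−0.4326) = 9.7991 K.
Change = 9.7991 − 12.5963 = -2.80 K.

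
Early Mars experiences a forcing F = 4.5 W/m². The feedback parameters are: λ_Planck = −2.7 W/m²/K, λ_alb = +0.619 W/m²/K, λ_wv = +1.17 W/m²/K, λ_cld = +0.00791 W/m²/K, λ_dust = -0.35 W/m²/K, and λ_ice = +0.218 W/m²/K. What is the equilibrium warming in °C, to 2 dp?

Net feedback parameter λ = (−2.7) + (+0.619) + (+1.17) + (+0.00791) + (-0.35) + (+0.218) = -1.03509 W/m²/K.
ΔT = −F/λ = −4.5/(-1.03509) = 4.35 °C.

4.35 °C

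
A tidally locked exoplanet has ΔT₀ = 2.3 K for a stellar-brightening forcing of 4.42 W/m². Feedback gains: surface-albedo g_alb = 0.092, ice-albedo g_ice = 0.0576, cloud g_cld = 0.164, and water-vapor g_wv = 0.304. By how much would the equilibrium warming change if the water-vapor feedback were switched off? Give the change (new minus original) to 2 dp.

-2.66 K

Original: g = 0.6176, ΔT = 2.3/(1−0.6176) = 6.0146 K.
Without water-vapor: g' = 0.3136, ΔT' = 2.3/(1−0.3136) = 3.3508 K.
Change = 3.3508 − 6.0146 = -2.66 K.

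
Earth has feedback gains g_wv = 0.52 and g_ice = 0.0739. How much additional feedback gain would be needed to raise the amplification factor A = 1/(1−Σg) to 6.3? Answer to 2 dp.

Current total gain = 0.5939.
Target gain for A = 6.3: g* = 1 − 1/6.3 = 0.8413.
Additional gain needed = 0.8413 − 0.5939 = 0.25.

0.25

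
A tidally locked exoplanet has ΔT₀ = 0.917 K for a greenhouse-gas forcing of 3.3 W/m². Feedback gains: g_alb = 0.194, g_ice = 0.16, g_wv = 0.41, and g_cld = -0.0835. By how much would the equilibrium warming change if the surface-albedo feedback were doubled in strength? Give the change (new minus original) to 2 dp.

4.44 K

Original: g = 0.6805, ΔT = 0.917/(1−0.6805) = 2.8701 K.
With doubled surface-albedo: g' = 0.8745, ΔT' = 0.917/(1−0.8745) = 7.3068 K.
Change = 7.3068 − 2.8701 = 4.44 K.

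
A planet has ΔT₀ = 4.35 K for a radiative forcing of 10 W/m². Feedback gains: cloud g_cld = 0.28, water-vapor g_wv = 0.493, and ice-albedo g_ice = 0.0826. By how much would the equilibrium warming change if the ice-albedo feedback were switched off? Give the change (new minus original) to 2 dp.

Original: g = 0.8556, ΔT = 4.35/(1−0.8556) = 30.1247 K.
Without ice-albedo: g' = 0.773, ΔT' = 4.35/(1−0.773) = 19.1630 K.
Change = 19.1630 − 30.1247 = -10.96 K.

-10.96 K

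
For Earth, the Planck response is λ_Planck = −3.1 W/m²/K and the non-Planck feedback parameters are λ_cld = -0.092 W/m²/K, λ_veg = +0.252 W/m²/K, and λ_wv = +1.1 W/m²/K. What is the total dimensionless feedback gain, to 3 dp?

0.406

Convert to gains: g_cld = -0.092/3.1 = -0.02968; g_veg = 0.252/3.1 = 0.08129; g_wv = 1.1/3.1 = 0.3548.
Total gain g = 0.40641.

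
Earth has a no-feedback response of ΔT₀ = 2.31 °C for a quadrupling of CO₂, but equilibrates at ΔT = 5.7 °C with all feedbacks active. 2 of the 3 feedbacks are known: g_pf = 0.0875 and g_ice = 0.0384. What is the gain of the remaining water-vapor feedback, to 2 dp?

Amplification A = ΔT/ΔT₀ = 5.7/2.31 = 2.468.
Total gain g = 1 − 1/A = 1 − 1/2.468 = 0.5948.
Known gains sum to 0.0875 + 0.0384 = 0.1259.
g_wv = 0.5948 − 0.1259 = 0.47.

0.47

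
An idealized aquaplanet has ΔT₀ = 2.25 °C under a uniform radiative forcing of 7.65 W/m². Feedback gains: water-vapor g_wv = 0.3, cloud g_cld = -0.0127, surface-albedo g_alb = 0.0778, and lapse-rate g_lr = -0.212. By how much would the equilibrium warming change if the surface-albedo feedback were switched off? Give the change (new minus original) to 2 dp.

-0.22 °C

Original: g = 0.1531, ΔT = 2.25/(1−0.1531) = 2.6567 °C.
Without surface-albedo: g' = 0.0753, ΔT' = 2.25/(1−0.0753) = 2.4332 °C.
Change = 2.4332 − 2.6567 = -0.22 °C.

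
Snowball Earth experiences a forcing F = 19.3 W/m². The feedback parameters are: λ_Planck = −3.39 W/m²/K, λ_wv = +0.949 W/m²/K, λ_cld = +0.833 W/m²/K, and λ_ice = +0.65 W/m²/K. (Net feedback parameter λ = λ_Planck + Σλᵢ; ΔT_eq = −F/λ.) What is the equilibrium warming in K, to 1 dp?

Net feedback parameter λ = (−3.39) + (+0.949) + (+0.833) + (+0.65) = -0.958 W/m²/K.
ΔT = −F/λ = −19.3/(-0.958) = 20.1 K.

20.1 K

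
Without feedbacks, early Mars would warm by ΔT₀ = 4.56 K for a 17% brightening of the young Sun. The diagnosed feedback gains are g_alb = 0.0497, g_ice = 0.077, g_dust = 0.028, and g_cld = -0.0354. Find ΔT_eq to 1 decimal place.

5.2 K

Total gain g = 0.0497 + 0.077 + 0.028 − 0.0354 = 0.1193.
Amplification A = 1/(1 − 0.1193) = 1.135.
ΔT = 4.56 × 1.135 = 5.2 K.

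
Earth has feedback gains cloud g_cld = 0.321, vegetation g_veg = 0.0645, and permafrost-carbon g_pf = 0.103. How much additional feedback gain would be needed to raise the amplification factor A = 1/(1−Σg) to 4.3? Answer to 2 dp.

0.28

Current total gain = 0.4885.
Target gain for A = 4.3: g* = 1 − 1/4.3 = 0.7674.
Additional gain needed = 0.7674 − 0.4885 = 0.28.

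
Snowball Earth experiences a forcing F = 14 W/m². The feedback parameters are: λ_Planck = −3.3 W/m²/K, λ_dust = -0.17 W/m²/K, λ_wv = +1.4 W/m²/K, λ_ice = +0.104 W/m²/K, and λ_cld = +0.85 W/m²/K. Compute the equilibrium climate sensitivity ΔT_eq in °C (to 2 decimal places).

12.54 °C

Net feedback parameter λ = (−3.3) + (-0.17) + (+1.4) + (+0.104) + (+0.85) = -1.116 W/m²/K.
ΔT = −F/λ = −14/(-1.116) = 12.54 °C.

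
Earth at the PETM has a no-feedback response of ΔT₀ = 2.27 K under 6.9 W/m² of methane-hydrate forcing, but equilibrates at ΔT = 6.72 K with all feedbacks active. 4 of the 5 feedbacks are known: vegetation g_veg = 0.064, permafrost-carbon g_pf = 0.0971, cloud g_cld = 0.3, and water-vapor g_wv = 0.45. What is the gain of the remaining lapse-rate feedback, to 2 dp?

-0.25

Amplification A = ΔT/ΔT₀ = 6.72/2.27 = 2.96.
Total gain g = 1 − 1/A = 1 − 1/2.96 = 0.6622.
Known gains sum to 0.064 + 0.0971 + 0.3 + 0.45 = 0.9111.
g_lr = 0.6622 − 0.9111 = -0.25.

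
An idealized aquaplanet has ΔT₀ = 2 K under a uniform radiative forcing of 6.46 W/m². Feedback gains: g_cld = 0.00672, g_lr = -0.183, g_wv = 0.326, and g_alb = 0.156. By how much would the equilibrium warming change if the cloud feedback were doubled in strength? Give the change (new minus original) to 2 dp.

0.03 K

Original: g = 0.30572, ΔT = 2/(1−0.30572) = 2.8807 K.
With doubled cloud: g' = 0.31244, ΔT' = 2/(1−0.31244) = 2.9088 K.
Change = 2.9088 − 2.8807 = 0.03 K.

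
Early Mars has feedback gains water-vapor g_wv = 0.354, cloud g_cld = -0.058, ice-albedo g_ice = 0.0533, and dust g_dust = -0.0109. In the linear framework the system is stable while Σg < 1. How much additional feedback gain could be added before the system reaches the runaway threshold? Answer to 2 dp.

Current total gain = 0.354 − 0.058 + 0.0533 − 0.0109 = 0.3384.
Margin to runaway = 1 − 0.3384 = 0.66.

0.66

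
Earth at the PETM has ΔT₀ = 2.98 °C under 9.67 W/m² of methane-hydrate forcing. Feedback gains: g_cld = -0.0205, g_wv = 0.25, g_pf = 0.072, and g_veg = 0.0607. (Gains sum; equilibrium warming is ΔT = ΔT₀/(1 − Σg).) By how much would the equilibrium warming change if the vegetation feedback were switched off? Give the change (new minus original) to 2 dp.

Original: g = 0.3622, ΔT = 2.98/(1−0.3622) = 4.6723 °C.
Without vegetation: g' = 0.3015, ΔT' = 2.98/(1−0.3015) = 4.2663 °C.
Change = 4.2663 − 4.6723 = -0.41 °C.

-0.41 °C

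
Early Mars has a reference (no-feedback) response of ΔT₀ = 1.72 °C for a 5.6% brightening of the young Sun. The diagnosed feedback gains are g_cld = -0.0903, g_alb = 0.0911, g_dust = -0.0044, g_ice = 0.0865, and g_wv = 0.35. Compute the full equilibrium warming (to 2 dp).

3.03 °C

Total gain g = -0.0903 + 0.0911 − 0.0044 + 0.0865 + 0.35 = 0.4329.
Amplification A = 1/(1 − 0.4329) = 1.763.
ΔT = 1.72 × 1.763 = 3.03 °C.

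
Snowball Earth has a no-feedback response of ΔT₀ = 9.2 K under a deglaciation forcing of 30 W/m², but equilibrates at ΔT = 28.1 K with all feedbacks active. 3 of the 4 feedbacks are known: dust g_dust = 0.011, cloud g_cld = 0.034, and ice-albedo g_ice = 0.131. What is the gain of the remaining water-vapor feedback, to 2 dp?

Amplification A = ΔT/ΔT₀ = 28.1/9.2 = 3.054.
Total gain g = 1 − 1/A = 1 − 1/3.054 = 0.6726.
Known gains sum to 0.011 + 0.034 + 0.131 = 0.176.
g_wv = 0.6726 − 0.176 = 0.50.

0.50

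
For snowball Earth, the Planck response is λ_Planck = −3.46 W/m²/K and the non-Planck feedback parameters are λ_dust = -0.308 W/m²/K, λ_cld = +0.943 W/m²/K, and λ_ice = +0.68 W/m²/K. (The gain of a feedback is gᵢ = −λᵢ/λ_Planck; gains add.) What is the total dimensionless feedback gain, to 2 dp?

0.38

Convert to gains: g_dust = -0.308/3.46 = -0.08902; g_cld = 0.943/3.46 = 0.2725; g_ice = 0.68/3.46 = 0.1965.
Total gain g = 0.37998.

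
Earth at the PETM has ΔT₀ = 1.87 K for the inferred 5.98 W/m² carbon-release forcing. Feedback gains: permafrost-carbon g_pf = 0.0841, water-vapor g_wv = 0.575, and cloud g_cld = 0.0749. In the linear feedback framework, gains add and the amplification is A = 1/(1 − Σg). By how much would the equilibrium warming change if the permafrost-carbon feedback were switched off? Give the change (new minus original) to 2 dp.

Original: g = 0.734, ΔT = 1.87/(1−0.734) = 7.0301 K.
Without permafrost-carbon: g' = 0.6499, ΔT' = 1.87/(1−0.6499) = 5.3413 K.
Change = 5.3413 − 7.0301 = -1.69 K.

-1.69 K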